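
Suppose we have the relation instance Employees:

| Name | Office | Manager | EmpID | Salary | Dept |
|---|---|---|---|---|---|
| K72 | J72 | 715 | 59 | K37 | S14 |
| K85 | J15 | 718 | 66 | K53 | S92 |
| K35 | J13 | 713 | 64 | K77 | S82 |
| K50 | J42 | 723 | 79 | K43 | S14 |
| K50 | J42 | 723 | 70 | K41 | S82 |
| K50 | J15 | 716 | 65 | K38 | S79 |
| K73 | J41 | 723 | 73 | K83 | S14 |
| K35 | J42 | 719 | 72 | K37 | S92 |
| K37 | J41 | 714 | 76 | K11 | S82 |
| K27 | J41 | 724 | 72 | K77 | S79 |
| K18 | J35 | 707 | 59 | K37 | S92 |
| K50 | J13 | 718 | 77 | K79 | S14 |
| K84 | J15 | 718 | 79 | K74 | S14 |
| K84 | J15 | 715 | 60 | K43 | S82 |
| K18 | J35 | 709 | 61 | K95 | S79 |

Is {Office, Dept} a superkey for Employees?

All 15 rows have distinct {Office, Dept} values, so {Office, Dept} → (all attributes) holds and {Office, Dept} is a superkey.

Yes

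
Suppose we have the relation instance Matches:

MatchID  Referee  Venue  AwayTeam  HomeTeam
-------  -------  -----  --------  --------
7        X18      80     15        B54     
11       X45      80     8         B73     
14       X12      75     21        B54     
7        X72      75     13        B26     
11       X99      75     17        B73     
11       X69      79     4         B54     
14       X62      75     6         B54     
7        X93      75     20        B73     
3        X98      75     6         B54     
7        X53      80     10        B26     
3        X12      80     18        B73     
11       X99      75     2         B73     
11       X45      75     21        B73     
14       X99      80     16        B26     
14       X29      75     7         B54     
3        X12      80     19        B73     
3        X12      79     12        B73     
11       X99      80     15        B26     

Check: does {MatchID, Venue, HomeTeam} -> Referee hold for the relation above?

(MatchID=7, Venue=80, HomeTeam=B54): 1 row → Referee = X18 ✓
(MatchID=11, Venue=80, HomeTeam=B73): 1 row → Referee = X45 ✓
(MatchID=14, Venue=75, HomeTeam=B54): 3 rows → Referee takes values {X12, X62, X29} — violation
(MatchID=7, Venue=75, HomeTeam=B26): 1 row → Referee = X72 ✓
(MatchID=11, Venue=75, HomeTeam=B73): 3 rows → Referee takes values {X99, X45} — violation
(MatchID=11, Venue=79, HomeTeam=B54): 1 row → Referee = X69 ✓
(MatchID=7, Venue=75, HomeTeam=B73): 1 row → Referee = X93 ✓
(MatchID=3, Venue=75, HomeTeam=B54): 1 row → Referee = X98 ✓
(MatchID=7, Venue=80, HomeTeam=B26): 1 row → Referee = X53 ✓
(MatchID=3, Venue=80, HomeTeam=B73): 2 rows → Referee = X12, X12 ✓
(MatchID=14, Venue=80, HomeTeam=B26): 1 row → Referee = X99 ✓
(MatchID=3, Venue=79, HomeTeam=B73): 1 row → Referee = X12 ✓
(MatchID=11, Venue=80, HomeTeam=B26): 1 row → Referee = X99 ✓
Two rows agree on {MatchID, Venue, HomeTeam} but differ on Referee, so {MatchID, Venue, HomeTeam} -> Referee does not hold.

No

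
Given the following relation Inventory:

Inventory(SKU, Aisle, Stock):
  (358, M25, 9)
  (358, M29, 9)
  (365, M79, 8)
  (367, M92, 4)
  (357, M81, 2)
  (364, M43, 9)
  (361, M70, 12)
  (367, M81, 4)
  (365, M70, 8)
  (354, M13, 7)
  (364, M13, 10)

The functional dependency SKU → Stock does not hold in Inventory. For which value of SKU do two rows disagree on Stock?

SKU=358: 2 rows → Stock = 9, 9 ✓
SKU=365: 2 rows → Stock = 8, 8 ✓
SKU=367: 2 rows → Stock = 4, 4 ✓
SKU=357: 1 row → Stock = 2 ✓
SKU=364: 2 rows → Stock takes values {9, 10} — violation
SKU=361: 1 row → Stock = 12 ✓
SKU=354: 1 row → Stock = 7 ✓
The only SKU value with inconsistent Stock is SKU=364.

364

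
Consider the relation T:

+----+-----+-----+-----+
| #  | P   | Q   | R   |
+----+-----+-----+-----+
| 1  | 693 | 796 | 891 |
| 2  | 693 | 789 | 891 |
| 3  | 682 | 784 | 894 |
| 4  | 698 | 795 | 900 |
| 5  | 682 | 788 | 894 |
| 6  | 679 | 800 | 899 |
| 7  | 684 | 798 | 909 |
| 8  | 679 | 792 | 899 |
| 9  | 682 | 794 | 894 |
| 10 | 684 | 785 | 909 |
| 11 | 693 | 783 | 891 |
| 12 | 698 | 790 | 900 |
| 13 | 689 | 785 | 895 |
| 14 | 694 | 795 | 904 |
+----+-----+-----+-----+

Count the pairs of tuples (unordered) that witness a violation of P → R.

0

P=693: all 3 rows agree on R — 0 pairs.
P=682: all 3 rows agree on R — 0 pairs.
P=698: all 2 rows agree on R — 0 pairs.
P=679: all 2 rows agree on R — 0 pairs.
P=684: all 2 rows agree on R — 0 pairs.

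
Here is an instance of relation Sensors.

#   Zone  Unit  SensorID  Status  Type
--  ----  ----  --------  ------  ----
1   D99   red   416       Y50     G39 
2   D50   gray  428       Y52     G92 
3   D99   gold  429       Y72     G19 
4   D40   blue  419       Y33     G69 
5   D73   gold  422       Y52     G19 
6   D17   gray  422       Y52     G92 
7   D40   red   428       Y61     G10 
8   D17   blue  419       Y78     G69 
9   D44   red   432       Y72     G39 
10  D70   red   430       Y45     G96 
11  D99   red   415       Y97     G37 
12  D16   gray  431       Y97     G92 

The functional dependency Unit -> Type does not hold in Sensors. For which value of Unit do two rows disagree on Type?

Unit=red: rows 1, 7, 9, 10, 11 → Type takes values {G39, G10, G96, G37} — violation
Unit=gray: rows 2, 6, 12 → Type = G92, G92, G92 ✓
Unit=gold: rows 3, 5 → Type = G19, G19 ✓
Unit=blue: rows 4, 8 → Type = G69, G69 ✓
The only Unit value with inconsistent Type is Unit=red.

red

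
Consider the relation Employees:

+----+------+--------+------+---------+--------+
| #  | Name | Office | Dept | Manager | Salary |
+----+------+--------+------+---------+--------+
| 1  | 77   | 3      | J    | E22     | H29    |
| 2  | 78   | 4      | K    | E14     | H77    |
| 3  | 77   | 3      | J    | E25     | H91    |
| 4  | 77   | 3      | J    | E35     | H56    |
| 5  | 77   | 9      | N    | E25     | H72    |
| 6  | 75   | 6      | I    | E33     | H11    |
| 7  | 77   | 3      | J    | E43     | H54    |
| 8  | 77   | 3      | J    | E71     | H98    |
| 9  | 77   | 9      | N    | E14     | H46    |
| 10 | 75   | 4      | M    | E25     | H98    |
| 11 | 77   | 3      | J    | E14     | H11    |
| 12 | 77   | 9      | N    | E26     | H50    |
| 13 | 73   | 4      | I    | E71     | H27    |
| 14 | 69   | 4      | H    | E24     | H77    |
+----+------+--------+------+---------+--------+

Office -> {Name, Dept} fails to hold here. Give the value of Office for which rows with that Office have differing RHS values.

Office=3: rows 1, 3, 4, 7, 8, 11 → {Name,Dept} = (77, J), (77, J), (77, J), (77, J), (77, J), (77, J) ✓
Office=4: rows 2, 10, 13, 14 → {Name,Dept} takes values {(78, K), (75, M), (73, I), (69, H)} — violation
Office=9: rows 5, 9, 12 → {Name,Dept} = (77, N), (77, N), (77, N) ✓
Office=6: row 6 → {Name,Dept} = (75, I) ✓
The only Office value with inconsistent RHS is Office=4.

4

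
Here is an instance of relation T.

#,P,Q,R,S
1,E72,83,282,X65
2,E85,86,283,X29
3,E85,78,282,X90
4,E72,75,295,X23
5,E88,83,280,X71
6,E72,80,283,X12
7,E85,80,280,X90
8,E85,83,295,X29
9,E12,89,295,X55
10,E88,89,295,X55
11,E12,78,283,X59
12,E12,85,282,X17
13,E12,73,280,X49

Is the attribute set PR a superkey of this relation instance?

All 13 rows have distinct PR values, so PR → (all attributes) holds and PR is a superkey.

Yes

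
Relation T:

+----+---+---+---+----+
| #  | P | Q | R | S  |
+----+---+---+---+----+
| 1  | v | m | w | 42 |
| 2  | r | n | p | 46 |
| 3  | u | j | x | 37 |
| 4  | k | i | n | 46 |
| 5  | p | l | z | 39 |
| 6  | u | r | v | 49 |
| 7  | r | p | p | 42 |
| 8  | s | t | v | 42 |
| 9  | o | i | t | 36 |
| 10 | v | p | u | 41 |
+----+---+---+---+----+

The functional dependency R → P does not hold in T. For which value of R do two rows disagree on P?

v

R=w: row 1 → P = v ✓
R=p: rows 2, 7 → P = r, r ✓
R=x: row 3 → P = u ✓
R=n: row 4 → P = k ✓
R=z: row 5 → P = p ✓
R=v: rows 6, 8 → P takes values {u, s} — violation
R=t: row 9 → P = o ✓
R=u: row 10 → P = v ✓
The only R value with inconsistent P is R=v.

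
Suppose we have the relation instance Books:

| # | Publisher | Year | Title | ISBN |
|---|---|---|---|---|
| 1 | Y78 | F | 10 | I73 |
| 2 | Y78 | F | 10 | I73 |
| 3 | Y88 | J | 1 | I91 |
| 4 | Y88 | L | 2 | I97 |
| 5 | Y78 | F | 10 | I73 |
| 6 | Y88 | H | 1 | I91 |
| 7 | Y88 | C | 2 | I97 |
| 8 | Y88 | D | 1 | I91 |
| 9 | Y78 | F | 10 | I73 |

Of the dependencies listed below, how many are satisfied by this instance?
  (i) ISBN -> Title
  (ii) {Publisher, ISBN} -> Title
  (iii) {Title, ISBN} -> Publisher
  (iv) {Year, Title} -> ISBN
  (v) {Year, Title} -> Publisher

(i) ISBN -> Title: every LHS value maps to a single RHS value — holds.
(ii) {Publisher, ISBN} -> Title: every LHS value maps to a single RHS value — holds.
(iii) {Title, ISBN} -> Publisher: every LHS value maps to a single RHS value — holds.
(iv) {Year, Title} -> ISBN: every LHS value maps to a single RHS value — holds.
(v) {Year, Title} -> Publisher: every LHS value maps to a single RHS value — holds.
5 of the 5 dependencies hold.

5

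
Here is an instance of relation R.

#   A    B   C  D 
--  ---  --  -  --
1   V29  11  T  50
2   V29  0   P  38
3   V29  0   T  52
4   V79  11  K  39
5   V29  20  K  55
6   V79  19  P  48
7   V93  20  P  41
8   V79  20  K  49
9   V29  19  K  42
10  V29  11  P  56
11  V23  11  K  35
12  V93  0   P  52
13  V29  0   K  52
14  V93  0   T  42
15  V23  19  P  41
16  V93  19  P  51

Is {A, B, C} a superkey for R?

All 16 rows have distinct {A, B, C} values, so {A, B, C} → (all attributes) holds and {A, B, C} is a superkey.

Yes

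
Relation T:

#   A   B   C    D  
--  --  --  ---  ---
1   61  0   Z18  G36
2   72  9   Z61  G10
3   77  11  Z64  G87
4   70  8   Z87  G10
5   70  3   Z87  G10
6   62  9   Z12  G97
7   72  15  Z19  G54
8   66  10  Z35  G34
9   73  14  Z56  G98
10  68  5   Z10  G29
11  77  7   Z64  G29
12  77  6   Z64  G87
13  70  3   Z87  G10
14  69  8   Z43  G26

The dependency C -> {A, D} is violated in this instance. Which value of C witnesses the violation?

C=Z18: row 1 → {A,D} = (61, G36) ✓
C=Z61: row 2 → {A,D} = (72, G10) ✓
C=Z64: rows 3, 11, 12 → {A,D} takes values {(77, G87), (77, G29)} — violation
C=Z87: rows 4, 5, 13 → {A,D} = (70, G10), (70, G10), (70, G10) ✓
C=Z12: row 6 → {A,D} = (62, G97) ✓
C=Z19: row 7 → {A,D} = (72, G54) ✓
C=Z35: row 8 → {A,D} = (66, G34) ✓
C=Z56: row 9 → {A,D} = (73, G98) ✓
C=Z10: row 10 → {A,D} = (68, G29) ✓
C=Z43: row 14 → {A,D} = (69, G26) ✓
The only C value with inconsistent RHS is C=Z64.

Z64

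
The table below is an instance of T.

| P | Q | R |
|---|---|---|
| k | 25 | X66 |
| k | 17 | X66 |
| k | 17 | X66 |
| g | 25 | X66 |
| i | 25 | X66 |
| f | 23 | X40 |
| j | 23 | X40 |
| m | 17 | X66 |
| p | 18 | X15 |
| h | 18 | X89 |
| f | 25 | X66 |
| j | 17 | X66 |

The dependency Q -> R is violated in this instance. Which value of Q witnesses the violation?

18

Q=25: 4 rows → R = X66, X66, X66, X66 ✓
Q=17: 4 rows → R = X66, X66, X66, X66 ✓
Q=23: 2 rows → R = X40, X40 ✓
Q=18: 2 rows → R takes values {X15, X89} — violation
The only Q value with inconsistent R is Q=18.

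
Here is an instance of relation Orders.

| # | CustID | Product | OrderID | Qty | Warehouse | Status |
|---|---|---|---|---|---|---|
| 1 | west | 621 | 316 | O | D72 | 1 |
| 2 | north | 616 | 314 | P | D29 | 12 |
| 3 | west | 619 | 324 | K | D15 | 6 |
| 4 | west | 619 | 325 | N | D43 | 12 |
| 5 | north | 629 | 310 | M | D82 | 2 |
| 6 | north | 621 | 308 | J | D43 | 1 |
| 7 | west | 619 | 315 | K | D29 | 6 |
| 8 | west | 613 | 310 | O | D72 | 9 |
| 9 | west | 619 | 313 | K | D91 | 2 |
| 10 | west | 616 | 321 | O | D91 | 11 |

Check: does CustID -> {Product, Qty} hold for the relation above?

No

CustID=west: rows 1, 3, 4, 7, 8, 9, 10 → {Product,Qty} takes values {(621, O), (619, K), (619, N), (613, O), (616, O)} — violation
CustID=north: rows 2, 5, 6 → {Product,Qty} takes values {(616, P), (629, M), (621, J)} — violation
Two rows agree on CustID but differ on {Product, Qty}, so CustID -> {Product, Qty} does not hold.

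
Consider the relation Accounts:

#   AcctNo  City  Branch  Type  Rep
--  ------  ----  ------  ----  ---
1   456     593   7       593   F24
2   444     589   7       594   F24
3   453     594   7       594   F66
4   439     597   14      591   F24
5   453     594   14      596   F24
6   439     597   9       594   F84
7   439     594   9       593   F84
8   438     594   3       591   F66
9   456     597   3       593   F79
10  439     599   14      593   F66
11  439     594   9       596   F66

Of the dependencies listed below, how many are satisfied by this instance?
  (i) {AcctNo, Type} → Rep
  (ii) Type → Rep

(i) {AcctNo, Type} → Rep: (AcctNo=456, Type=593): rows 1, 9 → Rep takes values {F24, F79} — violation; (AcctNo=439, Type=593): rows 7, 10 → Rep takes values {F84, F66} — violation — fails.
(ii) Type → Rep: Type=593: rows 1, 7, 9, 10 → Rep takes values {F24, F84, F79, F66} — violation; Type=594: rows 2, 3, 6 → Rep takes values {F24, F66, F84} — violation; Type=591: rows 4, 8 → Rep takes values {F24, F66} — violation; Type=596: rows 5, 11 → Rep takes values {F24, F66} — violation — fails.
None of the 2 dependencies hold.

0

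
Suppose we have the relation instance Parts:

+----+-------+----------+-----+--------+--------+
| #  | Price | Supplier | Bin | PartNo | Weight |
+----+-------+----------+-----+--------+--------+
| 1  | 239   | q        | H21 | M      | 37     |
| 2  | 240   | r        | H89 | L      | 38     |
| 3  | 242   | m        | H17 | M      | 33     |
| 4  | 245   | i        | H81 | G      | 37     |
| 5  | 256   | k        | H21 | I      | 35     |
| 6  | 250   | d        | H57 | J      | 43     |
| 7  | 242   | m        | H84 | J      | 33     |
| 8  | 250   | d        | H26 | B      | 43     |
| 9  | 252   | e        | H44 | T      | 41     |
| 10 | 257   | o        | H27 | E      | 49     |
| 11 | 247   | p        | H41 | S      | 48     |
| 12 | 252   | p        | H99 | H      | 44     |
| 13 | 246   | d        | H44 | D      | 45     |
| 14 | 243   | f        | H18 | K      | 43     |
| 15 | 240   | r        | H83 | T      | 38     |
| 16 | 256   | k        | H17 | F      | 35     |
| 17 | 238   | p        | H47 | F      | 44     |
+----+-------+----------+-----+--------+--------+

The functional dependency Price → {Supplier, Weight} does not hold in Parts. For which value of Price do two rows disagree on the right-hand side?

252

Price=239: row 1 → {Supplier,Weight} = (q, 37) ✓
Price=240: rows 2, 15 → {Supplier,Weight} = (r, 38), (r, 38) ✓
Price=242: rows 3, 7 → {Supplier,Weight} = (m, 33), (m, 33) ✓
Price=245: row 4 → {Supplier,Weight} = (i, 37) ✓
Price=256: rows 5, 16 → {Supplier,Weight} = (k, 35), (k, 35) ✓
Price=250: rows 6, 8 → {Supplier,Weight} = (d, 43), (d, 43) ✓
Price=252: rows 9, 12 → {Supplier,Weight} takes values {(e, 41), (p, 44)} — violation
Price=257: row 10 → {Supplier,Weight} = (o, 49) ✓
Price=247: row 11 → {Supplier,Weight} = (p, 48) ✓
Price=246: row 13 → {Supplier,Weight} = (d, 45) ✓
Price=243: row 14 → {Supplier,Weight} = (f, 43) ✓
Price=238: row 17 → {Supplier,Weight} = (p, 44) ✓
The only Price value with inconsistent RHS is Price=252.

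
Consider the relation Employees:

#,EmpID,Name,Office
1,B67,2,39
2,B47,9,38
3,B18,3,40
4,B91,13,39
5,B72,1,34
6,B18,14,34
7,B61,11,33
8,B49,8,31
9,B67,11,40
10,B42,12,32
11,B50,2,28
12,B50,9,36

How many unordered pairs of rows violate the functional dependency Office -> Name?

Office=39: violating pairs (1,4) — 1 pair.
Office=40: violating pairs (3,9) — 1 pair.
Office=34: violating pairs (5,6) — 1 pair.

3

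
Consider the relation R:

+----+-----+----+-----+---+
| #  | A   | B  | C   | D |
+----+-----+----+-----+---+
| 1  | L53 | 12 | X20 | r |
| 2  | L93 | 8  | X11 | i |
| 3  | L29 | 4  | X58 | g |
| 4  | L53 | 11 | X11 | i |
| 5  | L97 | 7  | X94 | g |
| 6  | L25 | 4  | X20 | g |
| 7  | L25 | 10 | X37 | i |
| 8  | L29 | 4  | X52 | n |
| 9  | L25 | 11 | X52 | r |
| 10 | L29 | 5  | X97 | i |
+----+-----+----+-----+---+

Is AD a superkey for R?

All 10 rows have distinct AD values, so AD → (all attributes) holds and AD is a superkey.

Yes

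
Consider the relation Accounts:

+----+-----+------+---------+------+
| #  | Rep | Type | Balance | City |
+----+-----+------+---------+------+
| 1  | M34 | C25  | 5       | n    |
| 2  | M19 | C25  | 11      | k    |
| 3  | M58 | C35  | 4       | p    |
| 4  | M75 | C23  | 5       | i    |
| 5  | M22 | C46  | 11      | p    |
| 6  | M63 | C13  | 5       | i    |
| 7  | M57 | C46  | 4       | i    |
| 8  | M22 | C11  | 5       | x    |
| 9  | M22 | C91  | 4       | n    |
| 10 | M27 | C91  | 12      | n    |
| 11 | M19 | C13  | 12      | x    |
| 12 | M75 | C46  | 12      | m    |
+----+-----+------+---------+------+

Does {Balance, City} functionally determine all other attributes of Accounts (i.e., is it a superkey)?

No

Rows 4 and 6 have the same {Balance, City} value (Balance=5, City=i) but are distinct tuples, so {Balance, City} does not determine every attribute — not a superkey.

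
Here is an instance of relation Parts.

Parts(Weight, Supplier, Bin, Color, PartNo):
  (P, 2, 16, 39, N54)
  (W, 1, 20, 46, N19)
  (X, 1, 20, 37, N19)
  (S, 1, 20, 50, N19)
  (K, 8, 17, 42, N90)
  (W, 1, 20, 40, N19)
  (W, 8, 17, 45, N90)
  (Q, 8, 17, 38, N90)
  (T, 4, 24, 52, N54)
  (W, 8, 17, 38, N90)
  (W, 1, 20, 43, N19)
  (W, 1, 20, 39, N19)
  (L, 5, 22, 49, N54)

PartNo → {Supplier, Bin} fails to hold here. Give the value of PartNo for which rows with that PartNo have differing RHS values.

PartNo=N54: 3 rows → {Supplier,Bin} takes values {(2, 16), (4, 24), (5, 22)} — violation
PartNo=N19: 6 rows → {Supplier,Bin} = (1, 20), (1, 20), (1, 20), (1, 20), (1, 20), (1, 20) ✓
PartNo=N90: 4 rows → {Supplier,Bin} = (8, 17), (8, 17), (8, 17), (8, 17) ✓
The only PartNo value with inconsistent RHS is PartNo=N54.

N54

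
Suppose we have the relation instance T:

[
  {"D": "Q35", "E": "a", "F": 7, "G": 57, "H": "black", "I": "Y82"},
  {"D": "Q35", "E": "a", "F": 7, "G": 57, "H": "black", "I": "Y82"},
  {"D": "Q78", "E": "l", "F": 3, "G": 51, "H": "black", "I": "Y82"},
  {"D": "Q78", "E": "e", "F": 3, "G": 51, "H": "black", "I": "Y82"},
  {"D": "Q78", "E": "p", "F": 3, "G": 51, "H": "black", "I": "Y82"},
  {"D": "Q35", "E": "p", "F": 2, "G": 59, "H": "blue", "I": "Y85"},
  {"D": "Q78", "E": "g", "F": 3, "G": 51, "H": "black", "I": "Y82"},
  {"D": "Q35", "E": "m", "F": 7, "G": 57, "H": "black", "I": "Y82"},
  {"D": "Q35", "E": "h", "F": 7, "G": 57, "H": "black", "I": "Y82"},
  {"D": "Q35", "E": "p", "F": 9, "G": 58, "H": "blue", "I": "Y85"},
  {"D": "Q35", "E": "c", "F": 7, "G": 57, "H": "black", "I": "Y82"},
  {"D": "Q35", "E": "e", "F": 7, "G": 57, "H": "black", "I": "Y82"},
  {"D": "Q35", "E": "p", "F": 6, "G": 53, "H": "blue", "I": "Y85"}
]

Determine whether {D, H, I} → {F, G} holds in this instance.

No

(D=Q35, H=black, I=Y82): 6 rows → {F,G} = (7, 57), (7, 57), (7, 57), (7, 57), (7, 57), (7, 57) ✓
(D=Q78, H=black, I=Y82): 4 rows → {F,G} = (3, 51), (3, 51), (3, 51), (3, 51) ✓
(D=Q35, H=blue, I=Y85): 3 rows → {F,G} takes values {(2, 59), (9, 58), (6, 53)} — violation
Two rows agree on {D, H, I} but differ on {F, G}, so {D, H, I} → {F, G} does not hold.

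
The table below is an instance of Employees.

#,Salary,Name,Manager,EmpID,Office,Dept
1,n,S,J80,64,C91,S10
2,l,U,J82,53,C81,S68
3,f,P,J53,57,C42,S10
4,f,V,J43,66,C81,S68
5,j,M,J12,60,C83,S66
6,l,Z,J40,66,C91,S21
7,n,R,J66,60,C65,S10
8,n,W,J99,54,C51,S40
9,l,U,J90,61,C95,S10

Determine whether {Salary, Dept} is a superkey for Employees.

Rows 1 and 7 have the same {Salary, Dept} value (Salary=n, Dept=S10) but are distinct tuples, so {Salary, Dept} does not determine every attribute — not a superkey.

No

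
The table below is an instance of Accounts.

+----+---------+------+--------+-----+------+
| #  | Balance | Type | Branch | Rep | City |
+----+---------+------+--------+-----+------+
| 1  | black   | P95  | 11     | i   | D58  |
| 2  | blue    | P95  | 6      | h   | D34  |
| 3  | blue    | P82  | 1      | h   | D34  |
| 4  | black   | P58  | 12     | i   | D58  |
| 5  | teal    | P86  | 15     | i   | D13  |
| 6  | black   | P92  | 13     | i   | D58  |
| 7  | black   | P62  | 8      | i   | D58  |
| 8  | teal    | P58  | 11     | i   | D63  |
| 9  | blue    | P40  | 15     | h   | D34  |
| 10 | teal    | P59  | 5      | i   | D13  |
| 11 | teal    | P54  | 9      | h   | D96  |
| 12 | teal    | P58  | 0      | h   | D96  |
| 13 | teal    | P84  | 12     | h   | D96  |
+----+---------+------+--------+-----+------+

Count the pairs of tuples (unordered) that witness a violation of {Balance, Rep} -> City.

2

(Balance=black, Rep=i): all 4 rows agree on City — 0 pairs.
(Balance=blue, Rep=h): all 3 rows agree on City — 0 pairs.
(Balance=teal, Rep=i): violating pairs (5,8), (8,10) — 2 pairs.
(Balance=teal, Rep=h): all 3 rows agree on City — 0 pairs.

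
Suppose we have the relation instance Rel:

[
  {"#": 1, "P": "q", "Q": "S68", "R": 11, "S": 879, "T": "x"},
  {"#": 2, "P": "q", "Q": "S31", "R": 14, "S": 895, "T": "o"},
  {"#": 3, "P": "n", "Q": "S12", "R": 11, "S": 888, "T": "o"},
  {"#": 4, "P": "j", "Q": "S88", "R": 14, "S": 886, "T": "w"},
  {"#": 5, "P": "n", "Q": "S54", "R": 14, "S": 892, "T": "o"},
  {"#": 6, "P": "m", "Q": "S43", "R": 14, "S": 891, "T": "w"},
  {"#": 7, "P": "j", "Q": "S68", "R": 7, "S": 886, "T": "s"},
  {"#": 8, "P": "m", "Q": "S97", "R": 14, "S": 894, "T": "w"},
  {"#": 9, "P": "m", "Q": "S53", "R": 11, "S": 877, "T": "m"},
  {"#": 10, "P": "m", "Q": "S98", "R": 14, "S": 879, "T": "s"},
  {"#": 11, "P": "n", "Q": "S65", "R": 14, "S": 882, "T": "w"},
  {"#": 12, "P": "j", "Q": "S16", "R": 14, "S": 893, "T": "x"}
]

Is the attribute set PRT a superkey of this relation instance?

Rows 6 and 8 have the same PRT value (P=m, R=14, T=w) but are distinct tuples, so PRT does not determine every attribute — not a superkey.

No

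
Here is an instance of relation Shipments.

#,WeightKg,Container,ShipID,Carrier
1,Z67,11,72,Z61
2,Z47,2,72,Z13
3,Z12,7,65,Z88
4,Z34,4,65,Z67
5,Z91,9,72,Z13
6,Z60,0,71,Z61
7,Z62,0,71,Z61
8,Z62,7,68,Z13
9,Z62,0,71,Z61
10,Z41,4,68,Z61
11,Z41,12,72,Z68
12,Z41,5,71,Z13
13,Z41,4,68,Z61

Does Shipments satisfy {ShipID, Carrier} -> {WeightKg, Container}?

No

(ShipID=72, Carrier=Z61): row 1 → {WeightKg,Container} = (Z67, 11) ✓
(ShipID=72, Carrier=Z13): rows 2, 5 → {WeightKg,Container} takes values {(Z47, 2), (Z91, 9)} — violation
(ShipID=65, Carrier=Z88): row 3 → {WeightKg,Container} = (Z12, 7) ✓
(ShipID=65, Carrier=Z67): row 4 → {WeightKg,Container} = (Z34, 4) ✓
(ShipID=71, Carrier=Z61): rows 6, 7, 9 → {WeightKg,Container} takes values {(Z60, 0), (Z62, 0)} — violation
(ShipID=68, Carrier=Z13): row 8 → {WeightKg,Container} = (Z62, 7) ✓
(ShipID=68, Carrier=Z61): rows 10, 13 → {WeightKg,Container} = (Z41, 4), (Z41, 4) ✓
(ShipID=72, Carrier=Z68): row 11 → {WeightKg,Container} = (Z41, 12) ✓
(ShipID=71, Carrier=Z13): row 12 → {WeightKg,Container} = (Z41, 5) ✓
Two rows agree on {ShipID, Carrier} but differ on {WeightKg, Container}, so {ShipID, Carrier} -> {WeightKg, Container} does not hold.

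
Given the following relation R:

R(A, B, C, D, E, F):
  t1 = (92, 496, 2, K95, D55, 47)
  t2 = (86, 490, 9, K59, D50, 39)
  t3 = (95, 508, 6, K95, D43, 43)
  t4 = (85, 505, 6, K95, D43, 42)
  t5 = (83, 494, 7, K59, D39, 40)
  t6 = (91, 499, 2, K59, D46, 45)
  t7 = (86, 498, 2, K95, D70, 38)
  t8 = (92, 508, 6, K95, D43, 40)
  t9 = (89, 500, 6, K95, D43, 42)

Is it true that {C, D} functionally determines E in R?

No

(C=2, D=K95): rows 1, 7 → E takes values {D55, D70} — violation
(C=9, D=K59): row 2 → E = D50 ✓
(C=6, D=K95): rows 3, 4, 8, 9 → E = D43, D43, D43, D43 ✓
(C=7, D=K59): row 5 → E = D39 ✓
(C=2, D=K59): row 6 → E = D46 ✓
Two rows agree on {C, D} but differ on E, so {C, D} → E does not hold.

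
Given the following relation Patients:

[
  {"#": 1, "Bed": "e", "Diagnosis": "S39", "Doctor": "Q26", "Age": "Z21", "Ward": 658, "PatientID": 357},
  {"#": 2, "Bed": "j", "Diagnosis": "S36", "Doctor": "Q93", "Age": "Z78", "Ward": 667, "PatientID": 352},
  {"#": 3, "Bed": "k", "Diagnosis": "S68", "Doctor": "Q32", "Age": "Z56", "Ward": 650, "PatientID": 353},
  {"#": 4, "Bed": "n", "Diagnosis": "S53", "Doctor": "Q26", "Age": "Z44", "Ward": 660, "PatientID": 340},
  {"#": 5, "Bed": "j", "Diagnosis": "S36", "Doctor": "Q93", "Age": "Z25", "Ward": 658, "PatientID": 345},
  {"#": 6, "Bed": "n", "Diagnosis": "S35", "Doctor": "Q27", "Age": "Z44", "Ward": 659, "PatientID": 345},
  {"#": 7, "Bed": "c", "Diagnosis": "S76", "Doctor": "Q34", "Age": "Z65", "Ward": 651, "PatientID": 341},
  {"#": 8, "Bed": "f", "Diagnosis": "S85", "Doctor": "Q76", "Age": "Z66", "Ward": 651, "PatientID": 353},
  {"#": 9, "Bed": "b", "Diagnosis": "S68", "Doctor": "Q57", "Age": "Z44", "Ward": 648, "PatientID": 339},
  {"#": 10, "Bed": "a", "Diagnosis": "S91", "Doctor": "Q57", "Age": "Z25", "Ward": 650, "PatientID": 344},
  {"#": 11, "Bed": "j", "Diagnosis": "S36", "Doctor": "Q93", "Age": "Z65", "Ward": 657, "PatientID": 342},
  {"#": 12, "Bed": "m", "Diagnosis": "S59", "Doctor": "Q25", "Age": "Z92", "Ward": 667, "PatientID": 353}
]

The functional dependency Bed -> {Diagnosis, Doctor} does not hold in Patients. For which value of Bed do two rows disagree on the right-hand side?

n

Bed=e: row 1 → {Diagnosis,Doctor} = (S39, Q26) ✓
Bed=j: rows 2, 5, 11 → {Diagnosis,Doctor} = (S36, Q93), (S36, Q93), (S36, Q93) ✓
Bed=k: row 3 → {Diagnosis,Doctor} = (S68, Q32) ✓
Bed=n: rows 4, 6 → {Diagnosis,Doctor} takes values {(S53, Q26), (S35, Q27)} — violation
Bed=c: row 7 → {Diagnosis,Doctor} = (S76, Q34) ✓
Bed=f: row 8 → {Diagnosis,Doctor} = (S85, Q76) ✓
Bed=b: row 9 → {Diagnosis,Doctor} = (S68, Q57) ✓
Bed=a: row 10 → {Diagnosis,Doctor} = (S91, Q57) ✓
Bed=m: row 12 → {Diagnosis,Doctor} = (S59, Q25) ✓
The only Bed value with inconsistent RHS is Bed=n.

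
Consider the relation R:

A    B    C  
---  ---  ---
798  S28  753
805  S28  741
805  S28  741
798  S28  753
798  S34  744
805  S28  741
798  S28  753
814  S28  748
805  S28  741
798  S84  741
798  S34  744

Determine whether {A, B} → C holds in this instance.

Yes

(A=798, B=S28): 3 rows → C = 753, 753, 753 ✓
(A=805, B=S28): 4 rows → C = 741, 741, 741, 741 ✓
(A=798, B=S34): 2 rows → C = 744, 744 ✓
(A=814, B=S28): 1 row → C = 748 ✓
(A=798, B=S84): 1 row → C = 741 ✓
Every {A, B} value is associated with a single C value, so {A, B} → C holds.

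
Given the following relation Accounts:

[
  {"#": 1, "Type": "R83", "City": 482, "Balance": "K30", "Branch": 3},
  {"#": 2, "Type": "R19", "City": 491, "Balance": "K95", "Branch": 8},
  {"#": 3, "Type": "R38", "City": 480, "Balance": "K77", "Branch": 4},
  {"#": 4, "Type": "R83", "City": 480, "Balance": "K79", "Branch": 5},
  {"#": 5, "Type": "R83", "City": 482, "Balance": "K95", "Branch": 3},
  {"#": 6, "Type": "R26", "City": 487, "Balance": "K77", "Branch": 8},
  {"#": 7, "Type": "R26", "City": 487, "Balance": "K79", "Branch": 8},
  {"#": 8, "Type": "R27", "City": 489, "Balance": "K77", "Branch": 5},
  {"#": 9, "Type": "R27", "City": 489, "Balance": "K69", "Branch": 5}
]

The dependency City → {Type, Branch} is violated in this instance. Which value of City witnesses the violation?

City=482: rows 1, 5 → {Type,Branch} = (R83, 3), (R83, 3) ✓
City=491: row 2 → {Type,Branch} = (R19, 8) ✓
City=480: rows 3, 4 → {Type,Branch} takes values {(R38, 4), (R83, 5)} — violation
City=487: rows 6, 7 → {Type,Branch} = (R26, 8), (R26, 8) ✓
City=489: rows 8, 9 → {Type,Branch} = (R27, 5), (R27, 5) ✓
The only City value with inconsistent RHS is City=480.

480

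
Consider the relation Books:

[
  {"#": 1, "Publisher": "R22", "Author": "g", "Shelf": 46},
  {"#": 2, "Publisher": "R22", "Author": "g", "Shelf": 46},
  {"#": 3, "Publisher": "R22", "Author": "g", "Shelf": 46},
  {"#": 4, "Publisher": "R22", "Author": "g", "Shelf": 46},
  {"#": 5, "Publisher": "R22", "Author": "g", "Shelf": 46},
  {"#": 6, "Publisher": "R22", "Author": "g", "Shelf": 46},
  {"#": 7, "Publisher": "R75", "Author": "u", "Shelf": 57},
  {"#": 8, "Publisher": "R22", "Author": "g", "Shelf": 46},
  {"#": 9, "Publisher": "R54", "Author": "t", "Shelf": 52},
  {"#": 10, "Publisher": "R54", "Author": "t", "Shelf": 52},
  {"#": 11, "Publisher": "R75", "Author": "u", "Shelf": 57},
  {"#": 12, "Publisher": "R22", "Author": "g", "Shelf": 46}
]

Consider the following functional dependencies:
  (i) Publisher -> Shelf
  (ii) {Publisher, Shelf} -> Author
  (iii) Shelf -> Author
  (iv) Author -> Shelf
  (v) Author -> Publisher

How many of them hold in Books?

5

(i) Publisher -> Shelf: every LHS value maps to a single RHS value — holds.
(ii) {Publisher, Shelf} -> Author: every LHS value maps to a single RHS value — holds.
(iii) Shelf -> Author: every LHS value maps to a single RHS value — holds.
(iv) Author -> Shelf: every LHS value maps to a single RHS value — holds.
(v) Author -> Publisher: every LHS value maps to a single RHS value — holds.
5 of the 5 dependencies hold.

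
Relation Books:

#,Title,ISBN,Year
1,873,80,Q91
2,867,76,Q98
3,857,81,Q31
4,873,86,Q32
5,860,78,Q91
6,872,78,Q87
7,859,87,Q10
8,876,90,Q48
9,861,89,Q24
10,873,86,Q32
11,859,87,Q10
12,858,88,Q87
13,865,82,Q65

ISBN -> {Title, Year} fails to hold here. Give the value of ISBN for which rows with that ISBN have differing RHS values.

78

ISBN=80: row 1 → {Title,Year} = (873, Q91) ✓
ISBN=76: row 2 → {Title,Year} = (867, Q98) ✓
ISBN=81: row 3 → {Title,Year} = (857, Q31) ✓
ISBN=86: rows 4, 10 → {Title,Year} = (873, Q32), (873, Q32) ✓
ISBN=78: rows 5, 6 → {Title,Year} takes values {(860, Q91), (872, Q87)} — violation
ISBN=87: rows 7, 11 → {Title,Year} = (859, Q10), (859, Q10) ✓
ISBN=90: row 8 → {Title,Year} = (876, Q48) ✓
ISBN=89: row 9 → {Title,Year} = (861, Q24) ✓
ISBN=88: row 12 → {Title,Year} = (858, Q87) ✓
ISBN=82: row 13 → {Title,Year} = (865, Q65) ✓
The only ISBN value with inconsistent RHS is ISBN=78.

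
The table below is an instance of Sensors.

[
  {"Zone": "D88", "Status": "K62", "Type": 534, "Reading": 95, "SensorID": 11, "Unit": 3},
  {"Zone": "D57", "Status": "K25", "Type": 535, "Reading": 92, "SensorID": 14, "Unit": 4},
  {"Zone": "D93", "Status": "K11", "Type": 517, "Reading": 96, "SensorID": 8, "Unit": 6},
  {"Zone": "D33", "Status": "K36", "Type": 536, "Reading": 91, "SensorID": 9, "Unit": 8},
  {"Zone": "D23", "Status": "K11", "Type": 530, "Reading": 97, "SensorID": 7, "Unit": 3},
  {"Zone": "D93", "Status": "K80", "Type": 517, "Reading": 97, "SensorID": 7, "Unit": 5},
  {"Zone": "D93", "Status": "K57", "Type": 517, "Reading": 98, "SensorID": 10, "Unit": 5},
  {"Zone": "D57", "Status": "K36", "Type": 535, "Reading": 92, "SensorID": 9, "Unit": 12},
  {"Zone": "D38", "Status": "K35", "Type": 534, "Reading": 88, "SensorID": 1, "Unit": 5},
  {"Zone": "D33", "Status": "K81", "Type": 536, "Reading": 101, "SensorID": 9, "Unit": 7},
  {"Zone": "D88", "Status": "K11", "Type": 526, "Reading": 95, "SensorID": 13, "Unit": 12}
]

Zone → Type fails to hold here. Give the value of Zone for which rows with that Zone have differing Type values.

Zone=D88: 2 rows → Type takes values {534, 526} — violation
Zone=D57: 2 rows → Type = 535, 535 ✓
Zone=D93: 3 rows → Type = 517, 517, 517 ✓
Zone=D33: 2 rows → Type = 536, 536 ✓
Zone=D23: 1 row → Type = 530 ✓
Zone=D38: 1 row → Type = 534 ✓
The only Zone value with inconsistent Type is Zone=D88.

D88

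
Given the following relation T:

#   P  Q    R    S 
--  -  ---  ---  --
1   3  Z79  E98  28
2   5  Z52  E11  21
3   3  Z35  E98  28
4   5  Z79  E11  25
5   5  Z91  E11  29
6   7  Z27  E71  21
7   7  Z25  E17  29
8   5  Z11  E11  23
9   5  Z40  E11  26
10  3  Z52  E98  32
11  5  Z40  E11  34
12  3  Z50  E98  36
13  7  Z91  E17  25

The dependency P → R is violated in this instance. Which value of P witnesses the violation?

P=3: rows 1, 3, 10, 12 → R = E98, E98, E98, E98 ✓
P=5: rows 2, 4, 5, 8, 9, 11 → R = E11, E11, E11, E11, E11, E11 ✓
P=7: rows 6, 7, 13 → R takes values {E71, E17} — violation
The only P value with inconsistent R is P=7.

7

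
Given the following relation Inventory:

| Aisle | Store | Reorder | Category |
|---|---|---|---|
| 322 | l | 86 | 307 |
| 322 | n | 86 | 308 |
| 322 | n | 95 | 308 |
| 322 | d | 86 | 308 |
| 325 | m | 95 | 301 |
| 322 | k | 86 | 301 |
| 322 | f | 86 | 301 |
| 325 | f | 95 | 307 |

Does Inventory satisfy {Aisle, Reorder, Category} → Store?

No

(Aisle=322, Reorder=86, Category=307): 1 row → Store = l ✓
(Aisle=322, Reorder=86, Category=308): 2 rows → Store takes values {n, d} — violation
(Aisle=322, Reorder=95, Category=308): 1 row → Store = n ✓
(Aisle=325, Reorder=95, Category=301): 1 row → Store = m ✓
(Aisle=322, Reorder=86, Category=301): 2 rows → Store takes values {k, f} — violation
(Aisle=325, Reorder=95, Category=307): 1 row → Store = f ✓
Two rows agree on {Aisle, Reorder, Category} but differ on Store, so {Aisle, Reorder, Category} → Store does not hold.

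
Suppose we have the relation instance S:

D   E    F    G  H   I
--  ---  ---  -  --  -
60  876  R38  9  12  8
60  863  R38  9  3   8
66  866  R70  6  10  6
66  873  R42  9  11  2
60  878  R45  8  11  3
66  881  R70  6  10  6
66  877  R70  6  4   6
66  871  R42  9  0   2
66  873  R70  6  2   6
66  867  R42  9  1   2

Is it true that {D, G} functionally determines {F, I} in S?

Yes

(D=60, G=9): 2 rows → {F,I} = (R38, 8), (R38, 8) ✓
(D=66, G=6): 4 rows → {F,I} = (R70, 6), (R70, 6), (R70, 6), (R70, 6) ✓
(D=66, G=9): 3 rows → {F,I} = (R42, 2), (R42, 2), (R42, 2) ✓
(D=60, G=8): 1 row → {F,I} = (R45, 3) ✓
Every {D, G} value is associated with a single {F, I} value, so {D, G} → {F, I} holds.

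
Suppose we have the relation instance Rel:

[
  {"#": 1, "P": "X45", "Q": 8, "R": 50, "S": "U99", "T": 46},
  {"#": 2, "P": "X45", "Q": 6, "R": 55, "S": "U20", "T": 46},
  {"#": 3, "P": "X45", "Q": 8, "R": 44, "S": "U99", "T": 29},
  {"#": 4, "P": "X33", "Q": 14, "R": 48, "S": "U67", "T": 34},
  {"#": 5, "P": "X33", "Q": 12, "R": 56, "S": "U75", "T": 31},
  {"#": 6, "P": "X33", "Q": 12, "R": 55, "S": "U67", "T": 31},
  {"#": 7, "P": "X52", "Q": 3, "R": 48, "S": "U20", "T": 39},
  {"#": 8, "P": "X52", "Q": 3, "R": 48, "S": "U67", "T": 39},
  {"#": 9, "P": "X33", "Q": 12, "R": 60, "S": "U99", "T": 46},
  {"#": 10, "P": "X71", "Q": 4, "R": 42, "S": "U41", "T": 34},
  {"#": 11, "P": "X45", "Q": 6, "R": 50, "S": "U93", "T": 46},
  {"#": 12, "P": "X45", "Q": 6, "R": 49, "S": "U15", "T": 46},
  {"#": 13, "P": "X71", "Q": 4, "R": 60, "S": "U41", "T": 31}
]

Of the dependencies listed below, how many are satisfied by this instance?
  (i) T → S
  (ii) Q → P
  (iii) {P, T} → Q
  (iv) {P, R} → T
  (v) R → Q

(i) T → S: T=46: rows 1, 2, 9, 11, 12 → S takes values {U99, U20, U93, U15} — violation; T=34: rows 4, 10 → S takes values {U67, U41} — violation; T=31: rows 5, 6, 13 → S takes values {U75, U67, U41} — violation; T=39: rows 7, 8 → S takes values {U20, U67} — violation — fails.
(ii) Q → P: every LHS value maps to a single RHS value — holds.
(iii) {P, T} → Q: (P=X45, T=46): rows 1, 2, 11, 12 → Q takes values {8, 6} — violation — fails.
(iv) {P, R} → T: every LHS value maps to a single RHS value — holds.
(v) R → Q: R=50: rows 1, 11 → Q takes values {8, 6} — violation; R=55: rows 2, 6 → Q takes values {6, 12} — violation; R=48: rows 4, 7, 8 → Q takes values {14, 3} — violation; R=60: rows 9, 13 → Q takes values {12, 4} — violation — fails.
2 of the 5 dependencies hold.

2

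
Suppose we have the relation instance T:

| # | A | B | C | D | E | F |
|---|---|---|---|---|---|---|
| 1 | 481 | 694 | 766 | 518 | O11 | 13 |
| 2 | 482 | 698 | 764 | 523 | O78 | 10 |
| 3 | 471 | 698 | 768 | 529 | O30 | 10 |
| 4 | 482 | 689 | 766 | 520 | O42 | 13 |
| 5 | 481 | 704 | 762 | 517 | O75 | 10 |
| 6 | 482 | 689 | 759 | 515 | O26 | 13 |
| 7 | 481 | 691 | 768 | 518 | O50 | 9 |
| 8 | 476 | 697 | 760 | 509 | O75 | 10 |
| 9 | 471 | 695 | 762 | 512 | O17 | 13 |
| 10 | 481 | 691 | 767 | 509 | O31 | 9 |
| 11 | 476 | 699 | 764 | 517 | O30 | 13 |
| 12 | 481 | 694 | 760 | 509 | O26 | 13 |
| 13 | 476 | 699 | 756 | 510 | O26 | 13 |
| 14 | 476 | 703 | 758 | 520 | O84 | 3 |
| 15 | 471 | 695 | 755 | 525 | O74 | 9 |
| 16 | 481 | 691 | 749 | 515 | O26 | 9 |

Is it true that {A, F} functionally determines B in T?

(A=481, F=13): rows 1, 12 → B = 694, 694 ✓
(A=482, F=10): row 2 → B = 698 ✓
(A=471, F=10): row 3 → B = 698 ✓
(A=482, F=13): rows 4, 6 → B = 689, 689 ✓
(A=481, F=10): row 5 → B = 704 ✓
(A=481, F=9): rows 7, 10, 16 → B = 691, 691, 691 ✓
(A=476, F=10): row 8 → B = 697 ✓
(A=471, F=13): row 9 → B = 695 ✓
(A=476, F=13): rows 11, 13 → B = 699, 699 ✓
(A=476, F=3): row 14 → B = 703 ✓
(A=471, F=9): row 15 → B = 695 ✓
Every {A, F} value is associated with a single B value, so {A, F} → B holds.

Yes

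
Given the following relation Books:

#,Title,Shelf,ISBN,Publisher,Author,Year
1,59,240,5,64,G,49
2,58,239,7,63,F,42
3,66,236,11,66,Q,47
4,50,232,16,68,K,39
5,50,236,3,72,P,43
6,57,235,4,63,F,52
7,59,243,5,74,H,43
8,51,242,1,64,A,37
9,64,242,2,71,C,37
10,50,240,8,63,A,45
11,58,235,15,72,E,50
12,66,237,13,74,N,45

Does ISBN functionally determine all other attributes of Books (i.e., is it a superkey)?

No

Rows 1 and 7 have the same ISBN value ISBN=5 but are distinct tuples, so ISBN does not determine every attribute — not a superkey.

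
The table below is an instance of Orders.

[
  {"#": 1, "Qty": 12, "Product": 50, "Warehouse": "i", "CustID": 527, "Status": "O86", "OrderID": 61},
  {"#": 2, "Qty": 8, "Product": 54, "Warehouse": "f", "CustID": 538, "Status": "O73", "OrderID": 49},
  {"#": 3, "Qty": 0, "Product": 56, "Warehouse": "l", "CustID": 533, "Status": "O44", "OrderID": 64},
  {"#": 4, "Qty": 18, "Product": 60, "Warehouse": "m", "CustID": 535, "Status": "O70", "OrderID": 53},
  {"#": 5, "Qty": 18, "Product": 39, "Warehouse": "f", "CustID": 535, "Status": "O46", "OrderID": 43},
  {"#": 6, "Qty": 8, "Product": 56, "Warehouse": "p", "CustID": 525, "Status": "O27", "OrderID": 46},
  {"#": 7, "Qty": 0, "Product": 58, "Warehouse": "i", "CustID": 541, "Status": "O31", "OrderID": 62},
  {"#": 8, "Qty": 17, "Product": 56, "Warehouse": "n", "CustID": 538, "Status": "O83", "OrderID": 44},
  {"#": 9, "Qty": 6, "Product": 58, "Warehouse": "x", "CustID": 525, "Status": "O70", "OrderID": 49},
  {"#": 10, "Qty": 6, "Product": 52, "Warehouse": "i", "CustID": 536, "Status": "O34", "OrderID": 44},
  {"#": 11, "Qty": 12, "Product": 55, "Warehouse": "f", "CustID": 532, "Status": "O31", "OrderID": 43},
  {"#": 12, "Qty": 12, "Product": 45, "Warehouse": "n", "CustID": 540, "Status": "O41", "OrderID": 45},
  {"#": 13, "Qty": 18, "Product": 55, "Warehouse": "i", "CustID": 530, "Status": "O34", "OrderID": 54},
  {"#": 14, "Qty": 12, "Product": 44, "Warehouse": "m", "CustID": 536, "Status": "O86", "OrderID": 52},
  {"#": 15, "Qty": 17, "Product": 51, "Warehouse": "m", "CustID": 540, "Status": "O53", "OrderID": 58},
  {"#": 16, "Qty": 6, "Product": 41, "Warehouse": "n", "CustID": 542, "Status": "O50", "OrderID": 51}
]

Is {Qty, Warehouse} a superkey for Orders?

Yes

All 16 rows have distinct {Qty, Warehouse} values, so {Qty, Warehouse} → (all attributes) holds and {Qty, Warehouse} is a superkey.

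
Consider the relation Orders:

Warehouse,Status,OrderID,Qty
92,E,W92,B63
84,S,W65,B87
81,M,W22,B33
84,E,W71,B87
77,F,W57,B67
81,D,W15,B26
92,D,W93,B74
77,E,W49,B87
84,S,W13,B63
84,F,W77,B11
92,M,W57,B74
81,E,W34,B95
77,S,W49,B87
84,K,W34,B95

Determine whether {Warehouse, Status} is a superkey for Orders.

No

Two distinct rows share (Warehouse=84, Status=S), so {Warehouse, Status} does not determine every attribute — not a superkey.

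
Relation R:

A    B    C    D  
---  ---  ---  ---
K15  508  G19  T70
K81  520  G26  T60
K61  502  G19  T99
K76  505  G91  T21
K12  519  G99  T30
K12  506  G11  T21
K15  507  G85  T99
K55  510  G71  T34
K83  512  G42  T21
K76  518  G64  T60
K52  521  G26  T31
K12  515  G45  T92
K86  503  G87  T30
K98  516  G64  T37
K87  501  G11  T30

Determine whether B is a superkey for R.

All 15 rows have distinct B values, so B → (all attributes) holds and B is a superkey.

Yes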